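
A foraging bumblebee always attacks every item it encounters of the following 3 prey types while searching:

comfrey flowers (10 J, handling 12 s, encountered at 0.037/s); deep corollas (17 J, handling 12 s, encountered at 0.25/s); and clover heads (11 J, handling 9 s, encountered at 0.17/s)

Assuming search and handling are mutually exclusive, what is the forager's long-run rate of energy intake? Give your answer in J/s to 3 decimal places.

R = (0.037×10 + 0.25×17 + 0.17×11) / (1 + 0.037×12 + 0.25×12 + 0.17×9) = 6.49/5.974 = 1.086 J/s.

1.086 J/s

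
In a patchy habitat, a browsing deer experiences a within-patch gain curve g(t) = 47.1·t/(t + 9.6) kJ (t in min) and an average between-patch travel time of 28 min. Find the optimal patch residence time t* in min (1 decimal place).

Maximise g(t)/(T+t): set derivative to zero → g'(t)(T+t) = g(t).
g'(t) = 47.1·9.6/(t + 9.6)². Setting 47.1·9.6/(t+9.6)² = 47.1t/[(t+9.6)(28+t)] gives 9.6(28+t) = t(t+9.6), so t² = 9.6×28 = 268.8.
t* = √268.8 = 16.4 min.

16.4 min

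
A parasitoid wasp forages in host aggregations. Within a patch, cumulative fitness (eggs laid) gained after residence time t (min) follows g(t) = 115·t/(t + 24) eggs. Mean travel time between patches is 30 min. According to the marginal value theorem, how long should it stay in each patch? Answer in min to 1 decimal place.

Optimal t* satisfies g'(t*) = g(t*)/(T + t*).
g'(t) = 115·24/(t + 24)². Setting 115·24/(t+24)² = 115t/[(t+24)(30+t)] gives 24(30+t) = t(t+24), so t² = 24×30 = 720.
t* = √720 = 26.83 min.

26.8 min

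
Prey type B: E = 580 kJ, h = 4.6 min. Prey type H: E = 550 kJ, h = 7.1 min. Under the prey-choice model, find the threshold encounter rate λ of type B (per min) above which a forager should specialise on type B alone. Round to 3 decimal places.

0.346 per min

Drop type H once their profitability E₂/h₂ falls below the rate achievable on type B alone: E₂/h₂ = λE₁/(1 + λh₁).
Solve for λ: λE₁h₂ = E₂(1 + λh₁) → λ(E₁h₂ − E₂h₁) = E₂ → λ = E₂/(E₁h₂ − E₂h₁).
λ = 550/(580×7.1 − 550×4.6) = 550/1588 = 0.3463 per min.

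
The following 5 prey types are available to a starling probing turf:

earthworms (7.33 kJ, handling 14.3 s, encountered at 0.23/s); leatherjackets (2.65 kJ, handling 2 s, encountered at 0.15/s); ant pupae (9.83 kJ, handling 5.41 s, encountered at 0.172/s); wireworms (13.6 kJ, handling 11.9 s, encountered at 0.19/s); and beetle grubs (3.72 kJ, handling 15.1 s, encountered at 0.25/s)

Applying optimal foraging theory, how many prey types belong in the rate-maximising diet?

Profitabilities (E/h, kJ/s): ant pupae 1.82, leatherjackets 1.32, wireworms 1.14, earthworms 0.513, beetle grubs 0.246. Add prey in this order while the next type's profitability exceeds the intake rate on those already taken.
Rate on top 1: 0.8758. leatherjackets: 1.32 > 0.8758 → include.
Rate on top 2: 0.9362. wireworms: 1.14 > 0.9362 → include.
Rate on top 3: 1.04. earthworms: 0.513 < 1.04 → exclude; stop.
Optimal diet: ant pupae, leatherjackets, wireworms — 3 of 5 types.

3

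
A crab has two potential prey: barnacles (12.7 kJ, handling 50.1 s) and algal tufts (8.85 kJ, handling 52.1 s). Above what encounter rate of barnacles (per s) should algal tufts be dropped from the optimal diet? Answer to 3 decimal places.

At the threshold, the rate on barnacles alone equals the profitability of algal tufts: λ·12.7/(1 + λ·50.1) = 8.85/52.1 = 0.1699.
Rearranging, λ(12.7 − 0.1699×50.1) = 0.1699, so λ = 0.1699/4.19 = 0.04054 per s.

0.041 per s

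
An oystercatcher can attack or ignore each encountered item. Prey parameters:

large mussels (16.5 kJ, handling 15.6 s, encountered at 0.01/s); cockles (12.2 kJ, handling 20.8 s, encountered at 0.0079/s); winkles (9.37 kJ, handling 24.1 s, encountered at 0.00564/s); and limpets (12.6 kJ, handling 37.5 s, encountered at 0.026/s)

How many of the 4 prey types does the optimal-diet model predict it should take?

Profitabilities (E/h, kJ/s): large mussels 1.06, cockles 0.587, winkles 0.389, limpets 0.336. Add prey in this order while the next type's profitability exceeds the intake rate on those already taken.
Rate on top 1: 0.1427. cockles: 0.587 > 0.1427 → include.
Rate on top 2: 0.198. winkles: 0.389 > 0.198 → include.
Rate on top 3: 0.2158. limpets: 0.336 > 0.2158 → include.
Optimal diet: large mussels, cockles, winkles, limpets — 4 of 4 types.

4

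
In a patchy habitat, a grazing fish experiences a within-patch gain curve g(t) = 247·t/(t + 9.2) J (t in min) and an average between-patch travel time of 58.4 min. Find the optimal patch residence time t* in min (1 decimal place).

By the marginal value theorem, leave when the instantaneous gain rate g'(t) equals the habitat-wide average g(t)/(T + t).
g'(t) = 247·9.2/(t + 9.2)². Setting 247·9.2/(t+9.2)² = 247t/[(t+9.2)(58.4+t)] gives 9.2(58.4+t) = t(t+9.2), so t² = 9.2×58.4 = 537.3.
t* = √537.3 = 23.18 min.

23.2 min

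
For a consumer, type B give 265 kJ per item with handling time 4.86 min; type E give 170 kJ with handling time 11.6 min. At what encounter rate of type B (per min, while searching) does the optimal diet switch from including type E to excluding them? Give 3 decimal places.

Drop type E once their profitability E₂/h₂ falls below the rate achievable on type B alone: E₂/h₂ = λE₁/(1 + λh₁).
Solve for λ: λE₁h₂ = E₂(1 + λh₁) → λ(E₁h₂ − E₂h₁) = E₂ → λ = E₂/(E₁h₂ − E₂h₁).
λ = 170/(265×11.6 − 170×4.86) = 170/2248 = 0.07563 per min.

0.076 per min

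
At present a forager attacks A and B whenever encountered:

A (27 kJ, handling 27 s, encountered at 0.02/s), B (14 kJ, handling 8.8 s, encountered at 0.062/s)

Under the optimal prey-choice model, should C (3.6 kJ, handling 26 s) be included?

No

On A and B alone, R = ΣλE/(1+Σλh) = 1.408/2.086 = 0.6751 kJ/s.
Profitability of C: 3.6/26 = 0.1385 kJ/s.
0.1385 < 0.6751, so adding C would lower the average — exclude it.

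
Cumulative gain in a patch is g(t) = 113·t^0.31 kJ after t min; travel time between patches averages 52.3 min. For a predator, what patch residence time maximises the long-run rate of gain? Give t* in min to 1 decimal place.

23.5 min

Optimal t* satisfies g'(t*) = g(t*)/(T + t*).
g'(t) = 0.31·113·t^-0.69. Setting 0.31·113·t^-0.69 = 113·t^0.31/(52.3+t) gives 0.31(52.3+t) = t, so 0.69·t = 0.31×52.3.
t* = 0.31×52.3/0.69 = 23.5 min.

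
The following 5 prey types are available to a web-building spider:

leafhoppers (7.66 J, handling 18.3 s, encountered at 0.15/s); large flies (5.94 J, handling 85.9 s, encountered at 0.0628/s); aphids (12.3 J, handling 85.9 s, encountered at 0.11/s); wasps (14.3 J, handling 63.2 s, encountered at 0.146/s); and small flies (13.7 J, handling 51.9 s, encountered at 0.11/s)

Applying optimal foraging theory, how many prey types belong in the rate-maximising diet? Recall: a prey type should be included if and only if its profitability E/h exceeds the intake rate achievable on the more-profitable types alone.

1

E/h in descending order: leafhoppers 0.419, small flies 0.264, wasps 0.226, aphids 0.143, large flies 0.0692 J/s. The optimal diet is the largest prefix of this list for which every included type satisfies E_i/h_i > R on the types above it.
Rate on top 1: 0.3068. small flies: 0.264 < 0.3068 → exclude; stop.
Optimal diet: leafhoppers — 1 of 5 types.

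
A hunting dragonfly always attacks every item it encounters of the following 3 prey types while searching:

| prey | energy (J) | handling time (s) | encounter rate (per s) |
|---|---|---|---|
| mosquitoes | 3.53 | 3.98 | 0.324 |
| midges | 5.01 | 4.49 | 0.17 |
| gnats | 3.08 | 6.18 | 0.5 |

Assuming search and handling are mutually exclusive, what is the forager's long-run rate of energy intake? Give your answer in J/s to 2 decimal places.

R = Σλ_iE_i / (1 + Σλ_ih_i)
Numerator: 0.324×3.53 + 0.17×5.01 + 0.5×3.08 = 3.535
Denominator: 1 + 0.324×3.98 + 0.17×4.49 + 0.5×6.18 = 6.143
R = 3.535/6.143 = 0.5755 J/s

0.58 J/s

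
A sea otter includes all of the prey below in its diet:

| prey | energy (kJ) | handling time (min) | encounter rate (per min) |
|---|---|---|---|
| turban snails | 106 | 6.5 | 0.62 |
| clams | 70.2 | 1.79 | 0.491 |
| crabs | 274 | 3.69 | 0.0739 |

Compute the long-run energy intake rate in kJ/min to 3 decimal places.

19.483 kJ/min

R = (0.62×106 + 0.491×70.2 + 0.0739×274) / (1 + 0.62×6.5 + 0.491×1.79 + 0.0739×3.69) = 120.4/6.182 = 19.48 kJ/min.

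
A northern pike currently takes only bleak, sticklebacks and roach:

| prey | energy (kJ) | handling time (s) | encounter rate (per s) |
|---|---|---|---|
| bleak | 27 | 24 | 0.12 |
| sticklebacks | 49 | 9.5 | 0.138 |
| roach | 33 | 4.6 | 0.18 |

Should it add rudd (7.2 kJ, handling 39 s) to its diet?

No

On bleak, sticklebacks and roach alone, R = ΣλE/(1+Σλh) = 15.94/6.019 = 2.649 kJ/s.
Profitability of rudd: 7.2/39 = 0.1846 kJ/s.
0.1846 < 2.649, so adding rudd would lower the average — exclude it.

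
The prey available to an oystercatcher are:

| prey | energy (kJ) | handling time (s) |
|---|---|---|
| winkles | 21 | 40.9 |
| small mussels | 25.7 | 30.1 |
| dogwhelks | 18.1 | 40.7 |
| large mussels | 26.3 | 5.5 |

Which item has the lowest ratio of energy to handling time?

dogwhelks

In descending order of E/h:
large mussels: 26.3/5.5 = 4.78 kJ/s
small mussels: 25.7/30.1 = 0.854 kJ/s
winkles: 21/40.9 = 0.513 kJ/s
dogwhelks: 18.1/40.7 = 0.445 kJ/s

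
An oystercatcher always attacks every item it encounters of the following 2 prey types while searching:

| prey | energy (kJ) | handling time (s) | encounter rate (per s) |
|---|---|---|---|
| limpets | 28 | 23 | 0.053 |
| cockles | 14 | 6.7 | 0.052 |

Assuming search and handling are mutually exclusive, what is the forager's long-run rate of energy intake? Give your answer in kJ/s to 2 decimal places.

R = (0.053×28 + 0.052×14) / (1 + 0.053×23 + 0.052×6.7) = 2.212/2.567 = 0.8616 kJ/s.

0.86 kJ/s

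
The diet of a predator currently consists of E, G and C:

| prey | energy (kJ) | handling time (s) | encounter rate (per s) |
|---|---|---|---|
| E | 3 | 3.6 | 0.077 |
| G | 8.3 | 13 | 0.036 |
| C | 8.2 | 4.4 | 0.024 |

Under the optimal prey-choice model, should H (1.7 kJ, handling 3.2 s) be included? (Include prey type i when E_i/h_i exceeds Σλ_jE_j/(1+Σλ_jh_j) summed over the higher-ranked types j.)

Intake rate on the current diet: R = (0.077×3 + 0.036×8.3 + 0.024×8.2) / (1 + 0.077×3.6 + 0.036×13 + 0.024×4.4) = 0.7266/1.851 = 0.3926 kJ/s.
Profitability of H: 1.7/3.2 = 0.5312 kJ/s.
0.5312 > 0.3926, so adding H raises the average — include it.

Yes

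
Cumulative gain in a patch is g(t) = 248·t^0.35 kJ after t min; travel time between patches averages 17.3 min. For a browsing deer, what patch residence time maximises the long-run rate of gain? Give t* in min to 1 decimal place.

Optimal t* satisfies g'(t*) = g(t*)/(T + t*).
g'(t) = 0.35·248·t^-0.65. Setting 0.35·248·t^-0.65 = 248·t^0.35/(17.3+t) gives 0.35(17.3+t) = t, so 0.65·t = 0.35×17.3.
t* = 0.35×17.3/0.65 = 9.315 min.

9.3 min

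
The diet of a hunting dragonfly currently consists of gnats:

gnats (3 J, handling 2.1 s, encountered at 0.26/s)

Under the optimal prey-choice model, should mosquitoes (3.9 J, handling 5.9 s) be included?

Intake rate on the current diet: R = (0.26×3) / (1 + 0.26×2.1) = 0.78/1.546 = 0.5045 J/s.
mosquitoes: E/h = 3.9/5.9 = 0.661 J/s.
Since 0.661 > R, including mosquitoes increases the long-run rate.

Yes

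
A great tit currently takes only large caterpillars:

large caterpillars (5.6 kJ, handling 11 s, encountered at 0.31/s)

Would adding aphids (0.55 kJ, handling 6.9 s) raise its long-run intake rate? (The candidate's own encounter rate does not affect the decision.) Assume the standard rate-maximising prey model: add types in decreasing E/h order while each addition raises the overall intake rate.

No

Intake rate on the current diet: R = (0.31×5.6) / (1 + 0.31×11) = 1.736/4.41 = 0.3937 kJ/s.
aphids: E/h = 0.55/6.9 = 0.07971 kJ/s.
0.07971 < 0.3937, so adding aphids would lower the average — exclude it.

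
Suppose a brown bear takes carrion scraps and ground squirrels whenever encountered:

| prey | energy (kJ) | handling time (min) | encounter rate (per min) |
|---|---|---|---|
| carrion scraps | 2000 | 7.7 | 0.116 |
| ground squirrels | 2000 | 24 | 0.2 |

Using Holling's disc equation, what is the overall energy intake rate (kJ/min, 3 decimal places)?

94.424 kJ/min

R = Σλ_iE_i / (1 + Σλ_ih_i)
Numerator: 0.116×2000 + 0.2×2000 = 632
Denominator: 1 + 0.116×7.7 + 0.2×24 = 6.693
R = 632/6.693 = 94.42 kJ/min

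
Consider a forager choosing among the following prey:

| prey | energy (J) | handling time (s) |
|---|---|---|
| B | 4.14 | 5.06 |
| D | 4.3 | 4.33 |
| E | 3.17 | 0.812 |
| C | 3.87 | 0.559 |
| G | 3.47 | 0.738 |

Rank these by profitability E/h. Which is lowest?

B

Profitability E/h (J/s): B = 4.14/5.06 = 0.818, D = 4.3/4.33 = 0.993, E = 3.17/0.812 = 3.9, C = 3.87/0.559 = 6.92, G = 3.47/0.738 = 4.7.
Ranked: C > G > E > D > B.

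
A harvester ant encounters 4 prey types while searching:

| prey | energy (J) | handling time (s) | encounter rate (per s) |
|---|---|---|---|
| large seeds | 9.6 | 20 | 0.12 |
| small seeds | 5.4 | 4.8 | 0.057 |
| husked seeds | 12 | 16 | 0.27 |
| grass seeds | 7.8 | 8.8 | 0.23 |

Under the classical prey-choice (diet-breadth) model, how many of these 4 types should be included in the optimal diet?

Profitabilities (E/h, J/s): small seeds 1.13, grass seeds 0.886, husked seeds 0.75, large seeds 0.48. Add prey in this order while the next type's profitability exceeds the intake rate on those already taken.
Rate on top 1: 0.2417. grass seeds: 0.886 > 0.2417 → include.
Rate on top 2: 0.6374. husked seeds: 0.75 > 0.6374 → include.
Rate on top 3: 0.7012. large seeds: 0.48 < 0.7012 → exclude; stop.
Optimal diet: small seeds, grass seeds, husked seeds — 3 of 4 types.

3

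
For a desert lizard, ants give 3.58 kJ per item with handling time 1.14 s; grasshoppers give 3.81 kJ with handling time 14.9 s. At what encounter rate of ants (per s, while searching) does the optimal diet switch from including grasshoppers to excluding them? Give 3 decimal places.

0.078 per s

At the threshold, the rate on ants alone equals the profitability of grasshoppers: λ·3.58/(1 + λ·1.14) = 3.81/14.9 = 0.2557.
Rearranging, λ(3.58 − 0.2557×1.14) = 0.2557, so λ = 0.2557/3.288 = 0.07776 per s.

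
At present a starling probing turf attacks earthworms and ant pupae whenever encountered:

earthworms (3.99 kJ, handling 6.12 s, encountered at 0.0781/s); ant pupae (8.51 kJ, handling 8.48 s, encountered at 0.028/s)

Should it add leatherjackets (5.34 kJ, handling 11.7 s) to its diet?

Yes

On earthworms and ant pupae alone, R = ΣλE/(1+Σλh) = 0.5499/1.715 = 0.3206 kJ/s.
Profitability of leatherjackets: 5.34/11.7 = 0.4564 kJ/s.
0.4564 > 0.3206, so adding leatherjackets raises the average — include it.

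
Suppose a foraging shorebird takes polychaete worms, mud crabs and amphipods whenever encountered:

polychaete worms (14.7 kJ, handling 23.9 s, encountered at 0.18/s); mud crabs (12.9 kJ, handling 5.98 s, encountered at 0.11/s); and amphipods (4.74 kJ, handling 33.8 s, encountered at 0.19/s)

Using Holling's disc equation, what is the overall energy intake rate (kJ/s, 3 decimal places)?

0.401 kJ/s

R = (0.18×14.7 + 0.11×12.9 + 0.19×4.74) / (1 + 0.18×23.9 + 0.11×5.98 + 0.19×33.8) = 4.966/12.38 = 0.401 kJ/s.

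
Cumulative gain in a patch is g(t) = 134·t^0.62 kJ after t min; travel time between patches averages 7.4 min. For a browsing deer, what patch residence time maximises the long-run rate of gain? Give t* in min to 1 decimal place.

12.1 min

By the marginal value theorem, leave when the instantaneous gain rate g'(t) equals the habitat-wide average g(t)/(T + t).
g'(t) = 0.62·134·t^-0.38. Setting 0.62·134·t^-0.38 = 134·t^0.62/(7.4+t) gives 0.62(7.4+t) = t, so 0.38·t = 0.62×7.4.
t* = 0.62×7.4/0.38 = 12.07 min.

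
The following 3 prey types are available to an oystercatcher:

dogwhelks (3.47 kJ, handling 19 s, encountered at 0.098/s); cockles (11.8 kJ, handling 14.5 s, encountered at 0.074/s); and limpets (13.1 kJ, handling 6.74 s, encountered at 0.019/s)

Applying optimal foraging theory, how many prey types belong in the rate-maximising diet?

2

E/h in descending order: limpets 1.94, cockles 0.814, dogwhelks 0.183 kJ/s. The optimal diet is the largest prefix of this list for which every included type satisfies E_i/h_i > R on the types above it.
Rate on top 1: 0.2206. cockles: 0.814 > 0.2206 → include.
Rate on top 2: 0.5098. dogwhelks: 0.183 < 0.5098 → exclude; stop.
Optimal diet: limpets, cockles — 2 of 3 types.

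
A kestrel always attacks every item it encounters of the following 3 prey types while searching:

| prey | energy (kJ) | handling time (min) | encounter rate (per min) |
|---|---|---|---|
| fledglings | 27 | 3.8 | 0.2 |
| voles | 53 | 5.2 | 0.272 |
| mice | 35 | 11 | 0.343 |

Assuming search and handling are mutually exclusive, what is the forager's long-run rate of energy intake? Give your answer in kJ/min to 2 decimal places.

4.58 kJ/min

R = Σλ_iE_i / (1 + Σλ_ih_i)
Numerator: 0.2×27 + 0.272×53 + 0.343×35 = 31.82
Denominator: 1 + 0.2×3.8 + 0.272×5.2 + 0.343×11 = 6.947
R = 31.82/6.947 = 4.58 kJ/min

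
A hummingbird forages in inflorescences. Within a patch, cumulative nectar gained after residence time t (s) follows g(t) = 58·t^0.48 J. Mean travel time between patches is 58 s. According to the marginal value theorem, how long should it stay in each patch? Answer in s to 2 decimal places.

53.54 s

Maximise g(t)/(T+t): set derivative to zero → g'(t)(T+t) = g(t).
g'(t) = 0.48·58·t^-0.52. Setting 0.48·58·t^-0.52 = 58·t^0.48/(58+t) gives 0.48(58+t) = t, so 0.52·t = 0.48×58.
t* = 0.48×58/0.52 = 53.54 s.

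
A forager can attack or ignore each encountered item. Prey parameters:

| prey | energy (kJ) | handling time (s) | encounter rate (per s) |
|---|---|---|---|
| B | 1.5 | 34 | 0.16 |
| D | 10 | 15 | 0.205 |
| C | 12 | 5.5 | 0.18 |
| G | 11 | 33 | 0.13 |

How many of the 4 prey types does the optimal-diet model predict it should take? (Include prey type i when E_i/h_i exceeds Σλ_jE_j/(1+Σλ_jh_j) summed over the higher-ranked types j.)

1

Rank by E/h (kJ/s): C 2.18, D 0.667, G 0.333, B 0.0441. Include each in turn until the next type's E/h falls below the running intake rate.
Rate on top 1: 1.085. D: 0.667 < 1.085 → exclude; stop.
Optimal diet: C — 1 of 4 types.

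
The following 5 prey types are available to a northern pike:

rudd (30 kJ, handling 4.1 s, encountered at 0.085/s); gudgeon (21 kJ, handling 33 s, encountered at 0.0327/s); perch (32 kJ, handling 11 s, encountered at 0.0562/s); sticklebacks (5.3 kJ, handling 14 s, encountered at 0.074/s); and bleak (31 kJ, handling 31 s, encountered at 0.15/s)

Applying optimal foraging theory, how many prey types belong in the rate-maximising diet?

2

Rank by E/h (kJ/s): rudd 7.32, perch 2.91, bleak 1, gudgeon 0.636, sticklebacks 0.379. Include each in turn until the next type's E/h falls below the running intake rate.
Rate on top 1: 1.891. perch: 2.91 > 1.891 → include.
Rate on top 2: 2.211. bleak: 1 < 2.211 → exclude; stop.
Optimal diet: rudd, perch — 2 of 5 types.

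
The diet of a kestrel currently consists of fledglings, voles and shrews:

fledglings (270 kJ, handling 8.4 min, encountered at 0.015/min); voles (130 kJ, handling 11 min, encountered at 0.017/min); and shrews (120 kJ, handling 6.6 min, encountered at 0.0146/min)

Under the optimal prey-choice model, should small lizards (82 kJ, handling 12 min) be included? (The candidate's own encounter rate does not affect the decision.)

Intake rate on the current diet: R = (0.015×270 + 0.017×130 + 0.0146×120) / (1 + 0.015×8.4 + 0.017×11 + 0.0146×6.6) = 8.012/1.409 = 5.685 kJ/min.
small lizards: E/h = 82/12 = 6.833 kJ/min.
6.833 > 5.685, so adding small lizards raises the average — include it.

Yes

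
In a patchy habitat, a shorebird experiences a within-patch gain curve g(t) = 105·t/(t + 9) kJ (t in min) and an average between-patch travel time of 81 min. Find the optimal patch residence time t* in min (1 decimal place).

27.0 min

By the marginal value theorem, leave when the instantaneous gain rate g'(t) equals the habitat-wide average g(t)/(T + t).
g'(t) = 105·9/(t + 9)². Setting 105·9/(t+9)² = 105t/[(t+9)(81+t)] gives 9(81+t) = t(t+9), so t² = 9×81 = 729.
t* = √729 = 27 min.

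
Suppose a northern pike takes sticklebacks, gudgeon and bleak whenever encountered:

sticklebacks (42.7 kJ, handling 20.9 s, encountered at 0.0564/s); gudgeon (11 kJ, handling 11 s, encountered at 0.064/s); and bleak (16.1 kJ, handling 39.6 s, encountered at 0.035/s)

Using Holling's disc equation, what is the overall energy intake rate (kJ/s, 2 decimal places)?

R = Σλ_iE_i / (1 + Σλ_ih_i)
Numerator: 0.0564×42.7 + 0.064×11 + 0.035×16.1 = 3.676
Denominator: 1 + 0.0564×20.9 + 0.064×11 + 0.035×39.6 = 4.269
R = 3.676/4.269 = 0.8611 kJ/s

0.86 kJ/s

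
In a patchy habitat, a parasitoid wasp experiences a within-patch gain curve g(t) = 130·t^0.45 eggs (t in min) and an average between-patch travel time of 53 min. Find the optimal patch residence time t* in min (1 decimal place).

43.4 min

Optimal t* satisfies g'(t*) = g(t*)/(T + t*).
g'(t) = 0.45·130·t^-0.55. Setting 0.45·130·t^-0.55 = 130·t^0.45/(53+t) gives 0.45(53+t) = t, so 0.55·t = 0.45×53.
t* = 0.45×53/0.55 = 43.36 min.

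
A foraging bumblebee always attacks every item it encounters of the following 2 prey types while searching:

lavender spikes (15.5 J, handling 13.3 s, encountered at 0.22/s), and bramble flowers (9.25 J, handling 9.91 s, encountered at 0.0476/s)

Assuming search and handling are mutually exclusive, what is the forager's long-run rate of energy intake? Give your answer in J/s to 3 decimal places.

R = Σλ_iE_i / (1 + Σλ_ih_i)
Numerator: 0.22×15.5 + 0.0476×9.25 = 3.85
Denominator: 1 + 0.22×13.3 + 0.0476×9.91 = 4.398
R = 3.85/4.398 = 0.8755 J/s

0.876 J/s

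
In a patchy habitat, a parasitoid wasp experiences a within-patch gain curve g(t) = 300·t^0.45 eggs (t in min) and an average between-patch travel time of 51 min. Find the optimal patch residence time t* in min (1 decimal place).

Optimal t* satisfies g'(t*) = g(t*)/(T + t*).
g'(t) = 0.45·300·t^-0.55. Setting 0.45·300·t^-0.55 = 300·t^0.45/(51+t) gives 0.45(51+t) = t, so 0.55·t = 0.45×51.
t* = 0.45×51/0.55 = 41.73 min.

41.7 min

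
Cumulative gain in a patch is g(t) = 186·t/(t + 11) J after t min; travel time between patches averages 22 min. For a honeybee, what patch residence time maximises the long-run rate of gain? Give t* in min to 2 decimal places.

By the marginal value theorem, leave when the instantaneous gain rate g'(t) equals the habitat-wide average g(t)/(T + t).
g'(t) = 186·11/(t + 11)². Setting 186·11/(t+11)² = 186t/[(t+11)(22+t)] gives 11(22+t) = t(t+11), so t² = 11×22 = 242.
t* = √242 = 15.56 min.

15.56 min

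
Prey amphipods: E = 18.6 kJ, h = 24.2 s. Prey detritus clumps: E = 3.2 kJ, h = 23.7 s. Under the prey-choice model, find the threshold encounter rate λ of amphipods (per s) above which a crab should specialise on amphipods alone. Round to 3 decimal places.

The zero-one rule: include detritus clumps iff E₂/h₂ > λE₁/(1+λh₁). Equality gives the switch point.
λE₁h₂ = E₂ + λE₂h₁ ⇒ λ = E₂/(E₁h₂ − E₂h₁) = 3.2/(440.8 − 77.44) = 0.008806 per s.

0.009 per s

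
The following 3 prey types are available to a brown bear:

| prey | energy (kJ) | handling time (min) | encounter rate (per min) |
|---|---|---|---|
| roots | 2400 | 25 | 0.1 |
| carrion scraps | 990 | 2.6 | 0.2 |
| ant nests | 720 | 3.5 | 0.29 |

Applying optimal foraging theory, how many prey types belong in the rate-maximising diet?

2

E/h in descending order: carrion scraps 381, ant nests 206, roots 96 kJ/min. The optimal diet is the largest prefix of this list for which every included type satisfies E_i/h_i > R on the types above it.
Rate on top 1: 130.3. ant nests: 206 > 130.3 → include.
Rate on top 2: 160.5. roots: 96 < 160.5 → exclude; stop.
Optimal diet: carrion scraps, ant nests — 2 of 3 types.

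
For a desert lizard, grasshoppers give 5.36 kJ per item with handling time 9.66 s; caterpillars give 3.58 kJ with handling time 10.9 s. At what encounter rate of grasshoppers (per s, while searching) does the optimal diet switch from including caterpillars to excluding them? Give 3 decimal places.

0.150 per s

The zero-one rule: include caterpillars iff E₂/h₂ > λE₁/(1+λh₁). Equality gives the switch point.
λE₁h₂ = E₂ + λE₂h₁ ⇒ λ = E₂/(E₁h₂ − E₂h₁) = 3.58/(58.42 − 34.58) = 0.1502 per s.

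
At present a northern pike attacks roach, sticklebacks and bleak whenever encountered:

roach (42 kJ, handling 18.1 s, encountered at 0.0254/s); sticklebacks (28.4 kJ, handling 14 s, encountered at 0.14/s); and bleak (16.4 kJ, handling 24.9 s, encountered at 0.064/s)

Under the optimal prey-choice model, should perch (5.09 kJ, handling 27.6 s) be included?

No

On roach, sticklebacks and bleak alone, R = ΣλE/(1+Σλh) = 6.092/5.013 = 1.215 kJ/s.
Profitability of perch: 5.09/27.6 = 0.1844 kJ/s.
0.1844 < 1.215, so adding perch would lower the average — exclude it.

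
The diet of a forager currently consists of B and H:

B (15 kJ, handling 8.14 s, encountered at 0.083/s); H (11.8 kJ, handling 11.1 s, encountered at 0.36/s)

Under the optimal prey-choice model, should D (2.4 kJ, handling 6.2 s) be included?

No

Current rate: (0.083×15 + 0.36×11.8)/(1 + 0.083×8.14 + 0.36×11.1) = 0.9685 kJ/s.
Profitability of D: 2.4/6.2 = 0.3871 kJ/s.
0.3871 < 0.9685, so adding D would lower the average — exclude it.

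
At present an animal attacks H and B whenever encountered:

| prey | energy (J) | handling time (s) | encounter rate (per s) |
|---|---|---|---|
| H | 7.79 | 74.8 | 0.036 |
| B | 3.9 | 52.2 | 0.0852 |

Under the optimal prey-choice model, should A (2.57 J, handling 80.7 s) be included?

Intake rate on the current diet: R = (0.036×7.79 + 0.0852×3.9) / (1 + 0.036×74.8 + 0.0852×52.2) = 0.6127/8.14 = 0.07527 J/s.
Profitability of A: 2.57/80.7 = 0.03185 J/s.
Since 0.03185 < R, time spent handling A is better spent searching.

No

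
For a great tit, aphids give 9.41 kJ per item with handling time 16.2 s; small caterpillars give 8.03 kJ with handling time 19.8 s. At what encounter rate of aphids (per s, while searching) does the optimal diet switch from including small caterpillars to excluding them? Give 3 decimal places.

At the threshold, the rate on aphids alone equals the profitability of small caterpillars: λ·9.41/(1 + λ·16.2) = 8.03/19.8 = 0.4056.
Rearranging, λ(9.41 − 0.4056×16.2) = 0.4056, so λ = 0.4056/2.84 = 0.1428 per s.

0.143 per s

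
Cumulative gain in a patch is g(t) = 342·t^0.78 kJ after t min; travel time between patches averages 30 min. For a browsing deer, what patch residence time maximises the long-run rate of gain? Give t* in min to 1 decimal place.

By the marginal value theorem, leave when the instantaneous gain rate g'(t) equals the habitat-wide average g(t)/(T + t).
g'(t) = 0.78·342·t^-0.22. Setting 0.78·342·t^-0.22 = 342·t^0.78/(30+t) gives 0.78(30+t) = t, so 0.22·t = 0.78×30.
t* = 0.78×30/0.22 = 106.4 min.

106.4 min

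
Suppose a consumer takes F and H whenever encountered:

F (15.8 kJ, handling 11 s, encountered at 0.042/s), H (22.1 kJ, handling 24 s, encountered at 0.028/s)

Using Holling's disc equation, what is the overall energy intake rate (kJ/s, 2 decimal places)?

0.60 kJ/s

R = (0.042×15.8 + 0.028×22.1) / (1 + 0.042×11 + 0.028×24) = 1.282/2.134 = 0.6009 kJ/s.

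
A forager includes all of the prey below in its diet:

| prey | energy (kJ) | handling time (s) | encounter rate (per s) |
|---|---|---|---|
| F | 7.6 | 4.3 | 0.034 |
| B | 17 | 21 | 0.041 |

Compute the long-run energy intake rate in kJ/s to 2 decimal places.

Energy encountered per unit search time: 0.034×7.6 + 0.041×17 = 0.9554 kJ/s.
Handling time per unit search time: 0.034×4.3 + 0.041×21 = 1.007.
Rate = 0.9554/(1 + 1.007) = 0.476 kJ/s.

0.48 kJ/s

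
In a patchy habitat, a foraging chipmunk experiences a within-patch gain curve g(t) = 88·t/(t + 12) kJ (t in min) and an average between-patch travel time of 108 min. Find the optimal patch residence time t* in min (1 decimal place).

36.0 min

By the marginal value theorem, leave when the instantaneous gain rate g'(t) equals the habitat-wide average g(t)/(T + t).
g'(t) = 88·12/(t + 12)². Setting 88·12/(t+12)² = 88t/[(t+12)(108+t)] gives 12(108+t) = t(t+12), so t² = 12×108 = 1296.
t* = √1296 = 36 min.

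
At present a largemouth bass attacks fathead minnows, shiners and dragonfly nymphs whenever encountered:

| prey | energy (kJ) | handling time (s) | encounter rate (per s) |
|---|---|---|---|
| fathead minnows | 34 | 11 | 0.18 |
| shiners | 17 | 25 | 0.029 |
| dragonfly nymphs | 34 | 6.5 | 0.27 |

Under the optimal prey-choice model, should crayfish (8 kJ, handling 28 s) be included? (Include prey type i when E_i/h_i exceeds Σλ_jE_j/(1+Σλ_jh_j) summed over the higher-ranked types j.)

No

Intake rate on the current diet: R = (0.18×34 + 0.029×17 + 0.27×34) / (1 + 0.18×11 + 0.029×25 + 0.27×6.5) = 15.79/5.46 = 2.892 kJ/s.
crayfish: E/h = 8/28 = 0.2857 kJ/s.
Since 0.2857 < R, time spent handling crayfish is better spent searching.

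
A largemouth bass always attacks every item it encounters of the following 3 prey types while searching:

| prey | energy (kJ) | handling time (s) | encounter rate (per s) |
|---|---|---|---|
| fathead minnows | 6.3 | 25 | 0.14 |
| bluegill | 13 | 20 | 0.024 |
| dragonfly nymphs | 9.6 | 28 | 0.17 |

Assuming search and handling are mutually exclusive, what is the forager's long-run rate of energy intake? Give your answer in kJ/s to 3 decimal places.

0.290 kJ/s

R = (0.14×6.3 + 0.024×13 + 0.17×9.6) / (1 + 0.14×25 + 0.024×20 + 0.17×28) = 2.826/9.74 = 0.2901 kJ/s.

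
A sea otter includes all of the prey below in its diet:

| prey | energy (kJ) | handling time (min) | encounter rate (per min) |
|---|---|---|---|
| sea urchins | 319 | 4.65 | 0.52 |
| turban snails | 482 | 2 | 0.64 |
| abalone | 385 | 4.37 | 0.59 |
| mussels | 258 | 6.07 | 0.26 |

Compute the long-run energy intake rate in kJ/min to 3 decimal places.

R = (0.52×319 + 0.64×482 + 0.59×385 + 0.26×258) / (1 + 0.52×4.65 + 0.64×2 + 0.59×4.37 + 0.26×6.07) = 768.6/8.854 = 86.8 kJ/min.

86.802 kJ/min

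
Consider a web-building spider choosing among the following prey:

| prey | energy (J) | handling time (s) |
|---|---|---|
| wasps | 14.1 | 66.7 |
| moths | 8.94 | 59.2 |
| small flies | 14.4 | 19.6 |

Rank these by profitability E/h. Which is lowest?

moths

In descending order of E/h:
small flies: 14.4/19.6 = 0.735 J/s
wasps: 14.1/66.7 = 0.211 J/s
moths: 8.94/59.2 = 0.151 J/s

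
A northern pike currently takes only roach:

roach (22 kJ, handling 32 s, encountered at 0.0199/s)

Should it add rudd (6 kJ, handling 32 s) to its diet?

Intake rate on the current diet: R = (0.0199×22) / (1 + 0.0199×32) = 0.4378/1.637 = 0.2675 kJ/s.
rudd: E/h = 6/32 = 0.1875 kJ/s.
0.1875 < 0.2675, so adding rudd would lower the average — exclude it.

No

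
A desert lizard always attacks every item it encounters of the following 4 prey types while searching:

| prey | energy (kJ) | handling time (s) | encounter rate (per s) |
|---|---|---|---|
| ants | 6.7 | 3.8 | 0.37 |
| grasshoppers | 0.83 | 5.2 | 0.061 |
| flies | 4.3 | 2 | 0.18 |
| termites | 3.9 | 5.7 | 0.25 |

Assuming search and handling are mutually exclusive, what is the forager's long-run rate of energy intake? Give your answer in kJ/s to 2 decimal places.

0.95 kJ/s

R = Σλ_iE_i / (1 + Σλ_ih_i)
Numerator: 0.37×6.7 + 0.061×0.83 + 0.18×4.3 + 0.25×3.9 = 4.279
Denominator: 1 + 0.37×3.8 + 0.061×5.2 + 0.18×2 + 0.25×5.7 = 4.508
R = 4.279/4.508 = 0.9491 kJ/s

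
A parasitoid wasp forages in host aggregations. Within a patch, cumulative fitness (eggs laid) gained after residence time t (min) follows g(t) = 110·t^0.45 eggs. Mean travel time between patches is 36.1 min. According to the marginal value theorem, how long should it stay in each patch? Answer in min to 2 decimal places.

29.54 min

By the marginal value theorem, leave when the instantaneous gain rate g'(t) equals the habitat-wide average g(t)/(T + t).
g'(t) = 0.45·110·t^-0.55. Setting 0.45·110·t^-0.55 = 110·t^0.45/(36.1+t) gives 0.45(36.1+t) = t, so 0.55·t = 0.45×36.1.
t* = 0.45×36.1/0.55 = 29.54 min.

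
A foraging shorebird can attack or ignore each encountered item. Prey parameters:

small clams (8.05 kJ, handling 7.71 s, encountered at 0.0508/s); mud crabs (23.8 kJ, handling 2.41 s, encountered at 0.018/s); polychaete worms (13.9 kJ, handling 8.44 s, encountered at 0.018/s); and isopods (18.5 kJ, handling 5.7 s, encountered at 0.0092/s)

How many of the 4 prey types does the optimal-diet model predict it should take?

4

Profitabilities (E/h, kJ/s): mud crabs 9.88, isopods 3.25, polychaete worms 1.65, small clams 1.04. Add prey in this order while the next type's profitability exceeds the intake rate on those already taken.
Rate on top 1: 0.4106. isopods: 3.25 > 0.4106 → include.
Rate on top 2: 0.5463. polychaete worms: 1.65 > 0.5463 → include.
Rate on top 3: 0.6803. small clams: 1.04 > 0.6803 → include.
Optimal diet: mud crabs, isopods, polychaete worms, small clams — 4 of 4 types.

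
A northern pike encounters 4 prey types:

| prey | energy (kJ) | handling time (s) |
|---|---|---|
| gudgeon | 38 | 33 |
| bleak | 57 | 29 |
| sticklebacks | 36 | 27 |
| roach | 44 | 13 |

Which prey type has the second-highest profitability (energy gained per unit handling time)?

bleak

Profitability E/h (kJ/s): gudgeon = 38/33 = 1.15, bleak = 57/29 = 1.97, sticklebacks = 36/27 = 1.33, roach = 44/13 = 3.38.
Ranked: roach > bleak > sticklebacks > gudgeon.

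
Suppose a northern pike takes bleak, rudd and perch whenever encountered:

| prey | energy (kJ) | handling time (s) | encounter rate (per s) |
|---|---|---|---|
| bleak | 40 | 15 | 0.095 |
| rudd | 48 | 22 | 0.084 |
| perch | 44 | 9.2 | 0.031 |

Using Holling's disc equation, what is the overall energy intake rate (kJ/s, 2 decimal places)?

R = (0.095×40 + 0.084×48 + 0.031×44) / (1 + 0.095×15 + 0.084×22 + 0.031×9.2) = 9.196/4.558 = 2.017 kJ/s.

2.02 kJ/s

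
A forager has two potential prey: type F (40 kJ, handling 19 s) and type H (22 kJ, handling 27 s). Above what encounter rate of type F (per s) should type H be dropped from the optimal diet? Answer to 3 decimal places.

0.033 per s

The zero-one rule: include type H iff E₂/h₂ > λE₁/(1+λh₁). Equality gives the switch point.
λE₁h₂ = E₂ + λE₂h₁ ⇒ λ = E₂/(E₁h₂ − E₂h₁) = 22/(1080 − 418) = 0.03323 per s.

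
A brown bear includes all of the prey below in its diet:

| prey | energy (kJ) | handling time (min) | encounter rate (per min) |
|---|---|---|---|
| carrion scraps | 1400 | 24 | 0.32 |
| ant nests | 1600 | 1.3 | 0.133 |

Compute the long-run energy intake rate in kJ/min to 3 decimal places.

R = (0.32×1400 + 0.133×1600) / (1 + 0.32×24 + 0.133×1.3) = 660.8/8.853 = 74.64 kJ/min.

74.642 kJ/min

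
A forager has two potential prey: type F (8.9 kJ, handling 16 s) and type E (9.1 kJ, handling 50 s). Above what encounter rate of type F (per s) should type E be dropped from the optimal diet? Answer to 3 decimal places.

The zero-one rule: include type E iff E₂/h₂ > λE₁/(1+λh₁). Equality gives the switch point.
λE₁h₂ = E₂ + λE₂h₁ ⇒ λ = E₂/(E₁h₂ − E₂h₁) = 9.1/(445 − 145.6) = 0.03039 per s.

0.030 per s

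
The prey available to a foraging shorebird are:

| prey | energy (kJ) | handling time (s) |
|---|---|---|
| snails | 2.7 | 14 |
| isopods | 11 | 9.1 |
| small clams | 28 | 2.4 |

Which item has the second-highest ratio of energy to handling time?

isopods

Profitability E/h (kJ/s): snails = 2.7/14 = 0.193, isopods = 11/9.1 = 1.21, small clams = 28/2.4 = 11.7.
Ranked: small clams > isopods > snails.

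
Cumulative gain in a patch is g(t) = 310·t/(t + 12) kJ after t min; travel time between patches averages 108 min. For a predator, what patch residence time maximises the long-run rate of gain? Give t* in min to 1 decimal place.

Maximise g(t)/(T+t): set derivative to zero → g'(t)(T+t) = g(t).
g'(t) = 310·12/(t + 12)². Setting 310·12/(t+12)² = 310t/[(t+12)(108+t)] gives 12(108+t) = t(t+12), so t² = 12×108 = 1296.
t* = √1296 = 36 min.

36.0 min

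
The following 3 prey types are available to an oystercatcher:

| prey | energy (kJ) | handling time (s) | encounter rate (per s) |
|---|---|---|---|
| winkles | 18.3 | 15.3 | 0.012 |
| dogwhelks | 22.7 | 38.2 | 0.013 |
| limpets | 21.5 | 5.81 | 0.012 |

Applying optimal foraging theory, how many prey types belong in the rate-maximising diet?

E/h in descending order: limpets 3.7, winkles 1.2, dogwhelks 0.594 kJ/s. The optimal diet is the largest prefix of this list for which every included type satisfies E_i/h_i > R on the types above it.
Rate on top 1: 0.2412. winkles: 1.2 > 0.2412 → include.
Rate on top 2: 0.3811. dogwhelks: 0.594 > 0.3811 → include.
Optimal diet: limpets, winkles, dogwhelks — 3 of 3 types.

3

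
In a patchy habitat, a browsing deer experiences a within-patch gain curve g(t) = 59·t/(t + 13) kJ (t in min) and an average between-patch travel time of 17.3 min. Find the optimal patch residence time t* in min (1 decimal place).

15.0 min

Optimal t* satisfies g'(t*) = g(t*)/(T + t*).
g'(t) = 59·13/(t + 13)². Setting 59·13/(t+13)² = 59t/[(t+13)(17.3+t)] gives 13(17.3+t) = t(t+13), so t² = 13×17.3 = 224.9.
t* = √224.9 = 15 min.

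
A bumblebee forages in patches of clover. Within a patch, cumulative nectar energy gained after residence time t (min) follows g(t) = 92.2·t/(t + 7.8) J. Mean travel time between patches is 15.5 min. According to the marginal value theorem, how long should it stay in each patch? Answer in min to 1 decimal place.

11.0 min

Optimal t* satisfies g'(t*) = g(t*)/(T + t*).
g'(t) = 92.2·7.8/(t + 7.8)². Setting 92.2·7.8/(t+7.8)² = 92.2t/[(t+7.8)(15.5+t)] gives 7.8(15.5+t) = t(t+7.8), so t² = 7.8×15.5 = 120.9.
t* = √120.9 = 11 min.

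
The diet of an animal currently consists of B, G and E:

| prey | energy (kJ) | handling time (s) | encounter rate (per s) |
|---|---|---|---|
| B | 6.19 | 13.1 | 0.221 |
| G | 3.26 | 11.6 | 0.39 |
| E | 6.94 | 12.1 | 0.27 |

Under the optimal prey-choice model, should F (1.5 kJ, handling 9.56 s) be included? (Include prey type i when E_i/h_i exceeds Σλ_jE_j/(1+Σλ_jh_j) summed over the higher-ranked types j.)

No

On B, G and E alone, R = ΣλE/(1+Σλh) = 4.513/11.69 = 0.3862 kJ/s.
F: E/h = 1.5/9.56 = 0.1569 kJ/s.
Since 0.1569 < R, time spent handling F is better spent searching.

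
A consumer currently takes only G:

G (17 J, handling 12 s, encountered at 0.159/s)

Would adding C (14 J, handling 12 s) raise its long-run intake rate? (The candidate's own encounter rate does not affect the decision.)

Yes

Intake rate on the current diet: R = (0.159×17) / (1 + 0.159×12) = 2.703/2.908 = 0.9295 J/s.
C: E/h = 14/12 = 1.167 J/s.
Since 1.167 > R, including C increases the long-run rate.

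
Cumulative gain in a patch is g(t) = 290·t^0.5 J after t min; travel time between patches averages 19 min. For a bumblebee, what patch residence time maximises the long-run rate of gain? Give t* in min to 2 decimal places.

19.00 min

Optimal t* satisfies g'(t*) = g(t*)/(T + t*).
g'(t) = 0.5·290·t^-0.5. Setting 0.5·290·t^-0.5 = 290·t^0.5/(19+t) gives 0.5(19+t) = t, so 0.50·t = 0.5×19.
t* = 0.5×19/0.50 = 19 min.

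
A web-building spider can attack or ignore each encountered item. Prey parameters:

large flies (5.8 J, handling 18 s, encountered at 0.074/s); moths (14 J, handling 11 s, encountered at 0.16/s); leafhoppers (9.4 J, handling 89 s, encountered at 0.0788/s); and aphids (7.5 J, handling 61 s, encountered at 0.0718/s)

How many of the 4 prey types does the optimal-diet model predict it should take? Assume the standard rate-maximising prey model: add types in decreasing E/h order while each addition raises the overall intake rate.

1

E/h in descending order: moths 1.27, large flies 0.322, aphids 0.123, leafhoppers 0.106 J/s. The optimal diet is the largest prefix of this list for which every included type satisfies E_i/h_i > R on the types above it.
Rate on top 1: 0.8116. large flies: 0.322 < 0.8116 → exclude; stop.
Optimal diet: moths — 1 of 4 types.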